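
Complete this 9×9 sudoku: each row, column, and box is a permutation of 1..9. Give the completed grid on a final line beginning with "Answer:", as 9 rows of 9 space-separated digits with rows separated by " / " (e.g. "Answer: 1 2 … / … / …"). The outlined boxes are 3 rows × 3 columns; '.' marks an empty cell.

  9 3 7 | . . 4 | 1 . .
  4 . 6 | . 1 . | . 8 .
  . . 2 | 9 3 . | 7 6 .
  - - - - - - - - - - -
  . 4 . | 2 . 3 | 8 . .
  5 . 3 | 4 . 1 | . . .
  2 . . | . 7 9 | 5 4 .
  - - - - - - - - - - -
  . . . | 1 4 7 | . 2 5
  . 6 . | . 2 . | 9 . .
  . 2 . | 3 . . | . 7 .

Step 1. [r9c6∈{5,6,8}] in col 6, 6 fits only at r9c6, so r9c6=6.
Step 2. [r5c8∈{9}] r5c8 has the single candidate 9 ⇒ r5c8=9.
Step 3. [r4c8∈{1}] nothing but 1 survives at r4c8, so r4c8=1.
Step 4. [r8c1∈{1,3,7,8}] across row 8, 7 lands solely at r8c1 ⇒ r8c1=7.
Step 5. [r7c2∈{8,9}] 9 has one home in col 2: r7c2. So r7c2=9.
Step 6. [r7c3∈{8}] r7c3 is down to just 8, so r7c3=8.
Step 7. [r9c1∈{1}] nothing but 1 survives at r9c1, so r9c1=1.
Step 8. [r4c5∈{5,6}] 5 has one home in row 4: r4c5, so r4c5=5.
Step 9. [r2c2∈{5}] nothing but 5 survives at r2c2. So r2c2=5.
Step 10. [r6c9∈{3,6}] in row 6, 3 fits only at r6c9. So r6c9=3.
Step 11. [r1c9∈{2}] only 2 remains possible at r1c9. So r1c9=2.
Step 12. [r9c7∈{4}] r9c7 is down to just 4, so r9c7=4.
Step 13. [r3c6∈{5,8}] row 3 places 5 nowhere but r3c6, so r3c6=5.
Step 14. [r6c4∈{6,8}] r6c4 is the only open cell in row 6 admitting 6, so r6c4=6.
Step 15. [r8c6∈{8}] r8c6's peers cover all but 8 ⇒ r8c6=8.
Step 16. [r6c2∈{1,8}] row 6 places 8 nowhere but r6c2. So r6c2=8.
Step 17. [r7c7∈{3,6}] across row 7, 6 lands solely at r7c7. So r7c7=6.
Step 18. [r5c9∈{6,7}] row 5 places 6 nowhere but r5c9, so r5c9=6.
Step 19. [r9c3∈{5}] r9c3 is down to just 5 ⇒ r9c3=5.
Step 20. [r1c4∈{8}] r1c4's peers cover all but 8. So r1c4=8.
Step 21. [r1c5∈{6}] r1c5 has the single candidate 6. So r1c5=6.
Step 22. [r6c3∈{1}] nothing but 1 survives at r6c3. So r6c3=1.
Step 23. [r3c2∈{1}] r3c2's peers cover all but 1. So r3c2=1.
Step 24. [r3c1∈{8}] only 8 remains possible at r3c1. So r3c1=8.
Step 25. [r5c5∈{8}] r5c5 has the single candidate 8 ⇒ r5c5=8.
Step 26. [r9c9∈{8}] r9c9's peers cover all but 8, so r9c9=8.
Step 27. [r4c1∈{6}] r4c1's peers cover all but 6, so r4c1=6.
Step 28. [r2c9∈{9}] r2c9 is down to just 9 ⇒ r2c9=9.
Step 29. [r8c9∈{1}] r8c9 has the single candidate 1, so r8c9=1.
Step 30. [r2c7∈{3}] r2c7 is down to just 3. So r2c7=3.
Step 31. [r9c5∈{9}] nothing but 9 survives at r9c5 ⇒ r9c5=9.
Step 32. [r8c3∈{4}] r8c3's peers cover all but 4 ⇒ r8c3=4.
Step 33. [r3c9∈{4}] r3c9 is down to just 4 ⇒ r3c9=4.
Step 34. [r8c4∈{5}] only 5 remains possible at r8c4 ⇒ r8c4=5.
Step 35. [r5c7∈{2}] nothing but 2 survives at r5c7, so r5c7=2.
Step 36. [r4c3∈{9}] r4c3 is down to just 9, so r4c3=9.
Step 37. [r2c6∈{2}] r2c6 is down to just 2 ⇒ r2c6=2.
Step 38. [r1c8∈{5}] r1c8 has the single candidate 5. So r1c8=5.
Step 39. [r4c9∈{7}] r4c9 is down to just 7. So r4c9=7.
Step 40. [r7c1∈{3}] r7c1 is down to just 3, so r7c1=3.
Step 41. [r5c2∈{7}] r5c2's peers cover all but 7, so r5c2=7.
Step 42. [r2c4∈{7}] r2c4 is down to just 7 ⇒ r2c4=7.
Step 43. [r8c8∈{3}] nothing but 3 survives at r8c8 ⇒ r8c8=3.

Answer: 9 3 7 8 6 4 1 5 2 / 4 5 6 7 1 2 3 8 9 / 8 1 2 9 3 5 7 6 4 / 6 4 9 2 5 3 8 1 7 / 5 7 3 4 8 1 2 9 6 / 2 8 1 6 7 9 5 4 3 / 3 9 8 1 4 7 6 2 5 / 7 6 4 5 2 8 9 3 1 / 1 2 5 3 9 6 4 7 8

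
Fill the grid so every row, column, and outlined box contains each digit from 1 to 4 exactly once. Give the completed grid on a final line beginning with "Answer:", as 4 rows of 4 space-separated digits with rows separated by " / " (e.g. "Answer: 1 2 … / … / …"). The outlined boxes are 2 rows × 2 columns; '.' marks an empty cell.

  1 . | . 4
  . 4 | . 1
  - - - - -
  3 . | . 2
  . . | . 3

Step 1. [r2c1∈{2}] r2c1's peers cover all but 2, so r2c1=2.
Step 2. [r3c2∈{1}] nothing but 1 survives at r3c2 ⇒ r3c2=1.
Step 3. [r4c1∈{4}] r4c1's peers cover all but 4, so r4c1=4.
Step 4. [r2c3∈{3}] only 3 remains possible at r2c3 ⇒ r2c3=3.
Step 5. [r3c3∈{4}] r3c3's peers cover all but 4, so r3c3=4.
Step 6. [r1c3∈{2}] r1c3 is down to just 2 ⇒ r1c3=2.
Step 7. [r4c2∈{2}] r4c2 is down to just 2. So r4c2=2.
Step 8. [r1c2∈{3}] nothing but 3 survives at r1c2, so r1c2=3.
Step 9. [r4c3∈{1}] r4c3 is down to just 1. So r4c3=1.

Answer: 1 3 2 4 / 2 4 3 1 / 3 1 4 2 / 4 2 1 3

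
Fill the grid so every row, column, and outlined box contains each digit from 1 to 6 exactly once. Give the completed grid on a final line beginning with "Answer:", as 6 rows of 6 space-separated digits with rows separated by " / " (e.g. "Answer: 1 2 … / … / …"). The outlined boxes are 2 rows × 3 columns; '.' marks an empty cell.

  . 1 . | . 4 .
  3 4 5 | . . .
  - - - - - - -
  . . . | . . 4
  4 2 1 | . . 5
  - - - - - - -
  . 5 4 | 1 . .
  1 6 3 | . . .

Step 1. [r6c6∈{2}] r6c6 has the single candidate 2 ⇒ r6c6=2.
Step 2. [r3c3∈{6}] nothing but 6 survives at r3c3. So r3c3=6.
Step 3. [r1c4∈{2,3,5,6}] 5 has one home in row 1: r1c4, so r1c4=5.
Step 4. [r3c5∈{1,2,3}] in row 3, 1 fits only at r3c5. So r3c5=1.
Step 5. [r1c6∈{3,6}] in row 1, 3 fits only at r1c6. So r1c6=3.
Step 6. [r3c4∈{2,3}] row 3 places 2 nowhere but r3c4. So r3c4=2.
Step 7. [r2c4∈{6}] r2c4 has the single candidate 6 ⇒ r2c4=6.
Step 8. [r5c5∈{3,6}] across row 5, 3 lands solely at r5c5, so r5c5=3.
Step 9. [r5c1∈{2}] r5c1's peers cover all but 2. So r5c1=2.
Step 10. [r1c1∈{6}] r1c1 has the single candidate 6, so r1c1=6.
Step 11. [r3c1∈{5}] r3c1 has the single candidate 5, so r3c1=5.
Step 12. [r3c2∈{3}] r3c2's peers cover all but 3 ⇒ r3c2=3.
Step 13. [r4c4∈{3}] r4c4 has the single candidate 3 ⇒ r4c4=3.
Step 14. [r4c5∈{6}] r4c5 has the single candidate 6. So r4c5=6.
Step 15. [r1c3∈{2}] r1c3 has the single candidate 2, so r1c3=2.
Step 16. [r6c5∈{5}] nothing but 5 survives at r6c5 ⇒ r6c5=5.
Step 17. [r2c6∈{1}] r2c6 is down to just 1, so r2c6=1.
Step 18. [r6c4∈{4}] nothing but 4 survives at r6c4, so r6c4=4.
Step 19. [r5c6∈{6}] r5c6's peers cover all but 6 ⇒ r5c6=6.
Step 20. [r2c5∈{2}] r2c5 is down to just 2 ⇒ r2c5=2.

Answer: 6 1 2 5 4 3 / 3 4 5 6 2 1 / 5 3 6 2 1 4 / 4 2 1 3 6 5 / 2 5 4 1 3 6 / 1 6 3 4 5 2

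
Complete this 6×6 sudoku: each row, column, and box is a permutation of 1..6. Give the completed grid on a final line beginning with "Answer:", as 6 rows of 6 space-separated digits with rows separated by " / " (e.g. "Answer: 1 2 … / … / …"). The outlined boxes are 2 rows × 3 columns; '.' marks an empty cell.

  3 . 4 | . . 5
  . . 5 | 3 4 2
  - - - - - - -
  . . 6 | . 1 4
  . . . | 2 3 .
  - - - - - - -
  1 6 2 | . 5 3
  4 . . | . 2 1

Step 1. [r6c2∈{3,5}] across row 6, 5 lands solely at r6c2 ⇒ r6c2=5.
Step 2. [r1c2∈{1,2}] r1c2 is the only open cell in row 1 admitting 2. So r1c2=2.
Step 3. [r3c1∈{2,5}] r3c1 is the only open cell in row 3 admitting 2, so r3c1=2.
Step 4. [r4c2∈{1,4}] 4 has one home in row 4: r4c2 ⇒ r4c2=4.
Step 5. [r1c5∈{6}] nothing but 6 survives at r1c5. So r1c5=6.
Step 6. [r3c2∈{3}] r3c2 is down to just 3. So r3c2=3.
Step 7. [r4c1∈{5}] r4c1's peers cover all but 5 ⇒ r4c1=5.
Step 8. [r6c4∈{6}] only 6 remains possible at r6c4, so r6c4=6.
Step 9. [r4c3∈{1}] only 1 remains possible at r4c3 ⇒ r4c3=1.
Step 10. [r5c4∈{4}] nothing but 4 survives at r5c4, so r5c4=4.
Step 11. [r4c6∈{6}] r4c6 has the single candidate 6. So r4c6=6.
Step 12. [r6c3∈{3}] r6c3 is down to just 3. So r6c3=3.
Step 13. [r2c2∈{1}] r2c2 has the single candidate 1. So r2c2=1.
Step 14. [r1c4∈{1}] nothing but 1 survives at r1c4, so r1c4=1.
Step 15. [r3c4∈{5}] only 5 remains possible at r3c4. So r3c4=5.
Step 16. [r2c1∈{6}] r2c1 is down to just 6 ⇒ r2c1=6.

Answer: 3 2 4 1 6 5 / 6 1 5 3 4 2 / 2 3 6 5 1 4 / 5 4 1 2 3 6 / 1 6 2 4 5 3 / 4 5 3 6 2 1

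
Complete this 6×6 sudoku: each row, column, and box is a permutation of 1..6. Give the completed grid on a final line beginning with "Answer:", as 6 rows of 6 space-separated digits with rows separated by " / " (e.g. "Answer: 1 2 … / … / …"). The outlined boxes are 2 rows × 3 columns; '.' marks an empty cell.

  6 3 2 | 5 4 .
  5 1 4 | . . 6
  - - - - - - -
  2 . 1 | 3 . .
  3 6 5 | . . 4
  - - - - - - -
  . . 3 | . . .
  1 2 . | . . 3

Step 1. [r5c6∈{1,2,5}] across col 6, 2 lands solely at r5c6, so r5c6=2.
Step 2. [r3c5∈{5,6}] across row 3, 6 lands solely at r3c5 ⇒ r3c5=6.
Step 3. [r5c4∈{1,4,6}] 6 has one home in row 5: r5c4. So r5c4=6.
Step 4. [r5c2∈{4,5}] col 2 places 5 nowhere but r5c2 ⇒ r5c2=5.
Step 5. [r2c4∈{2}] r2c4's peers cover all but 2. So r2c4=2.
Step 6. [r4c4∈{1}] nothing but 1 survives at r4c4 ⇒ r4c4=1.
Step 7. [r4c5∈{2}] r4c5 has the single candidate 2. So r4c5=2.
Step 8. [r2c5∈{3}] nothing but 3 survives at r2c5. So r2c5=3.
Step 9. [r6c4∈{4}] r6c4's peers cover all but 4 ⇒ r6c4=4.
Step 10. [r5c1∈{4}] r5c1 is down to just 4 ⇒ r5c1=4.
Step 11. [r1c6∈{1}] r1c6's peers cover all but 1 ⇒ r1c6=1.
Step 12. [r5c5∈{1}] only 1 remains possible at r5c5, so r5c5=1.
Step 13. [r3c2∈{4}] only 4 remains possible at r3c2. So r3c2=4.
Step 14. [r6c3∈{6}] nothing but 6 survives at r6c3 ⇒ r6c3=6.
Step 15. [r6c5∈{5}] only 5 remains possible at r6c5. So r6c5=5.
Step 16. [r3c6∈{5}] nothing but 5 survives at r3c6, so r3c6=5.

Answer: 6 3 2 5 4 1 / 5 1 4 2 3 6 / 2 4 1 3 6 5 / 3 6 5 1 2 4 / 4 5 3 6 1 2 / 1 2 6 4 5 3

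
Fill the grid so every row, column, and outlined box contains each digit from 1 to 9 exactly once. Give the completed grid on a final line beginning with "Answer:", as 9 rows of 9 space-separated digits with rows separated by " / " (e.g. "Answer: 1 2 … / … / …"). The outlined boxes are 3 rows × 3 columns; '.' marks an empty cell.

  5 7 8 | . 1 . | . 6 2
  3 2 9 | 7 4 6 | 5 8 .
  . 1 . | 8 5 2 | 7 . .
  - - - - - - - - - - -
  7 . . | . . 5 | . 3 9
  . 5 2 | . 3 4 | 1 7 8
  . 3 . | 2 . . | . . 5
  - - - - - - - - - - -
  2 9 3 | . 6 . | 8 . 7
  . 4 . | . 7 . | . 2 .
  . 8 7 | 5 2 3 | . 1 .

Step 1. [r1c7∈{3,4,9}] across row 1, 4 lands solely at r1c7. So r1c7=4.
Step 2. [r9c1∈{6}] only 6 remains possible at r9c1. So r9c1=6.
Step 3. [r4c3∈{1,4,6}] in row 4, 4 fits only at r4c3, so r4c3=4.
Step 4. [r7c6∈{1}] r7c6's peers cover all but 1. So r7c6=1.
Step 5. [r6c5∈{8,9}] in col 5, 9 fits only at r6c5. So r6c5=9.
Step 6. [r4c2∈{6}] nothing but 6 survives at r4c2, so r4c2=6.
Step 7. [r8c7∈{3,6,9}] col 7 places 3 nowhere but r8c7 ⇒ r8c7=3.
Step 8. [r8c4∈{9}] only 9 remains possible at r8c4. So r8c4=9.
Step 9. [r6c1∈{1,8}] across col 1, 8 lands solely at r6c1, so r6c1=8.
Step 10. [r6c3∈{1}] r6c3 is down to just 1, so r6c3=1.
Step 11. [r6c8∈{4}] r6c8's peers cover all but 4. So r6c8=4.
Step 12. [r3c3∈{6}] nothing but 6 survives at r3c3, so r3c3=6.
Step 13. [r3c8∈{9}] r3c8 is down to just 9. So r3c8=9.
Step 14. [r5c1∈{9}] r5c1 has the single candidate 9. So r5c1=9.
Step 15. [r7c8∈{5}] only 5 remains possible at r7c8 ⇒ r7c8=5.
Step 16. [r6c7∈{6}] nothing but 6 survives at r6c7, so r6c7=6.
Step 17. [r1c4∈{3}] nothing but 3 survives at r1c4. So r1c4=3.
Step 18. [r8c9∈{6}] nothing but 6 survives at r8c9 ⇒ r8c9=6.
Step 19. [r4c7∈{2}] r4c7 is down to just 2 ⇒ r4c7=2.
Step 20. [r3c1∈{4}] r3c1 has the single candidate 4, so r3c1=4.
Step 21. [r7c4∈{4}] only 4 remains possible at r7c4, so r7c4=4.
Step 22. [r8c6∈{8}] r8c6 is down to just 8, so r8c6=8.
Step 23. [r6c6∈{7}] r6c6's peers cover all but 7. So r6c6=7.
Step 24. [r8c1∈{1}] r8c1 is down to just 1. So r8c1=1.
Step 25. [r4c4∈{1}] nothing but 1 survives at r4c4. So r4c4=1.
Step 26. [r3c9∈{3}] nothing but 3 survives at r3c9. So r3c9=3.
Step 27. [r2c9∈{1}] r2c9 has the single candidate 1 ⇒ r2c9=1.
Step 28. [r8c3∈{5}] nothing but 5 survives at r8c3. So r8c3=5.
Step 29. [r1c6∈{9}] only 9 remains possible at r1c6, so r1c6=9.
Step 30. [r9c7∈{9}] r9c7 has the single candidate 9, so r9c7=9.
Step 31. [r4c5∈{8}] r4c5 has the single candidate 8, so r4c5=8.
Step 32. [r5c4∈{6}] r5c4 is down to just 6 ⇒ r5c4=6.
Step 33. [r9c9∈{4}] nothing but 4 survives at r9c9. So r9c9=4.

Answer: 5 7 8 3 1 9 4 6 2 / 3 2 9 7 4 6 5 8 1 / 4 1 6 8 5 2 7 9 3 / 7 6 4 1 8 5 2 3 9 / 9 5 2 6 3 4 1 7 8 / 8 3 1 2 9 7 6 4 5 / 2 9 3 4 6 1 8 5 7 / 1 4 5 9 7 8 3 2 6 / 6 8 7 5 2 3 9 1 4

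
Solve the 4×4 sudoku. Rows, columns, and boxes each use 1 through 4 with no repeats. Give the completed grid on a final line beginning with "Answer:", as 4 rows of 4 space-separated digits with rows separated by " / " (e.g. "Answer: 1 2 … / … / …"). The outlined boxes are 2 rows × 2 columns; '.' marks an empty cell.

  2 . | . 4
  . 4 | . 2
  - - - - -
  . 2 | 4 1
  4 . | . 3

Step 1. [r1c2∈{1,3}] col 2 places 3 nowhere but r1c2. So r1c2=3.
Step 2. [r2c3∈{1,3}] 3 has one home in row 2: r2c3 ⇒ r2c3=3.
Step 3. [r4c3∈{2}] only 2 remains possible at r4c3 ⇒ r4c3=2.
Step 4. [r1c3∈{1}] r1c3 is down to just 1. So r1c3=1.
Step 5. [r4c2∈{1}] r4c2 is down to just 1. So r4c2=1.
Step 6. [r2c1∈{1}] r2c1 is down to just 1. So r2c1=1.
Step 7. [r3c1∈{3}] r3c1's peers cover all but 3 ⇒ r3c1=3.

Answer: 2 3 1 4 / 1 4 3 2 / 3 2 4 1 / 4 1 2 3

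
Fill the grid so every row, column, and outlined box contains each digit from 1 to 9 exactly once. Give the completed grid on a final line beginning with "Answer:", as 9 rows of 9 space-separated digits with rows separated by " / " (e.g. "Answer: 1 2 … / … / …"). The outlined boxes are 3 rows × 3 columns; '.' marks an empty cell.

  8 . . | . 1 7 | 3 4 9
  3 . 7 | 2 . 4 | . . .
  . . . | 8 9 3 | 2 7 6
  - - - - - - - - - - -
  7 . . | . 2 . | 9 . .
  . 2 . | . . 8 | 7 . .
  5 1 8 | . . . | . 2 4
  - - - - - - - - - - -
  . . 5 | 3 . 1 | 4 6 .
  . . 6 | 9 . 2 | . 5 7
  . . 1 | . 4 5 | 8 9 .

Step 1. [r4c6∈{6}] r4c6 is down to just 6 ⇒ r4c6=6.
Step 2. [r3c3∈{4}] nothing but 4 survives at r3c3, so r3c3=4.
Step 3. [r9c9∈{2,3}] across box 9, 3 lands solely at r9c9. So r9c9=3.
Step 4. [r2c7∈{1,5}] r2c7 is the only open cell in col 7 admitting 5, so r2c7=5.
Step 5. [r1c4∈{5,6}] across box 2, 5 lands solely at r1c4 ⇒ r1c4=5.
Step 6. [r4c9∈{1,5,8}] in row 4, 5 fits only at r4c9 ⇒ r4c9=5.
Step 7. [r5c9∈{1}] nothing but 1 survives at r5c9. So r5c9=1.
Step 8. [r5c8∈{3}] only 3 remains possible at r5c8 ⇒ r5c8=3.
Step 9. [r8c2∈{3,4,8}] in row 8, 3 fits only at r8c2 ⇒ r8c2=3.
Step 10. [r7c2∈{7,8,9}] across col 2, 8 lands solely at r7c2. So r7c2=8.
Step 11. [r7c5∈{7}] only 7 remains possible at r7c5. So r7c5=7.
Step 12. [r4c2∈{4}] r4c2 has the single candidate 4. So r4c2=4.
Step 13. [r7c1∈{2,9}] in row 7, 9 fits only at r7c1 ⇒ r7c1=9.
Step 14. [r4c8∈{8}] only 8 remains possible at r4c8. So r4c8=8.
Step 15. [r2c2∈{6,9}] r2c2 is the only open cell in row 2 admitting 9, so r2c2=9.
Step 16. [r6c6∈{9}] r6c6 has the single candidate 9 ⇒ r6c6=9.
Step 17. [r2c8∈{1}] r2c8 has the single candidate 1 ⇒ r2c8=1.
Step 18. [r5c5∈{5}] only 5 remains possible at r5c5. So r5c5=5.
Step 19. [r9c4∈{6}] r9c4's peers cover all but 6, so r9c4=6.
Step 20. [r1c3∈{2}] r1c3 is down to just 2, so r1c3=2.
Step 21. [r7c9∈{2}] r7c9 is down to just 2, so r7c9=2.
Step 22. [r2c5∈{6}] only 6 remains possible at r2c5 ⇒ r2c5=6.
Step 23. [r8c7∈{1}] r8c7 has the single candidate 1 ⇒ r8c7=1.
Step 24. [r4c3∈{3}] only 3 remains possible at r4c3 ⇒ r4c3=3.
Step 25. [r6c4∈{7}] r6c4 is down to just 7 ⇒ r6c4=7.
Step 26. [r5c3∈{9}] r5c3 is down to just 9. So r5c3=9.
Step 27. [r9c2∈{7}] r9c2 has the single candidate 7 ⇒ r9c2=7.
Step 28. [r5c4∈{4}] r5c4's peers cover all but 4. So r5c4=4.
Step 29. [r3c2∈{5}] r3c2 has the single candidate 5. So r3c2=5.
Step 30. [r4c4∈{1}] nothing but 1 survives at r4c4, so r4c4=1.
Step 31. [r2c9∈{8}] r2c9's peers cover all but 8 ⇒ r2c9=8.
Step 32. [r5c1∈{6}] r5c1 is down to just 6, so r5c1=6.
Step 33. [r8c5∈{8}] r8c5 is down to just 8, so r8c5=8.
Step 34. [r1c2∈{6}] r1c2 is down to just 6. So r1c2=6.
Step 35. [r9c1∈{2}] nothing but 2 survives at r9c1. So r9c1=2.
Step 36. [r3c1∈{1}] r3c1's peers cover all but 1 ⇒ r3c1=1.
Step 37. [r6c7∈{6}] nothing but 6 survives at r6c7 ⇒ r6c7=6.
Step 38. [r8c1∈{4}] only 4 remains possible at r8c1, so r8c1=4.
Step 39. [r6c5∈{3}] r6c5 has the single candidate 3 ⇒ r6c5=3.

Answer: 8 6 2 5 1 7 3 4 9 / 3 9 7 2 6 4 5 1 8 / 1 5 4 8 9 3 2 7 6 / 7 4 3 1 2 6 9 8 5 / 6 2 9 4 5 8 7 3 1 / 5 1 8 7 3 9 6 2 4 / 9 8 5 3 7 1 4 6 2 / 4 3 6 9 8 2 1 5 7 / 2 7 1 6 4 5 8 9 3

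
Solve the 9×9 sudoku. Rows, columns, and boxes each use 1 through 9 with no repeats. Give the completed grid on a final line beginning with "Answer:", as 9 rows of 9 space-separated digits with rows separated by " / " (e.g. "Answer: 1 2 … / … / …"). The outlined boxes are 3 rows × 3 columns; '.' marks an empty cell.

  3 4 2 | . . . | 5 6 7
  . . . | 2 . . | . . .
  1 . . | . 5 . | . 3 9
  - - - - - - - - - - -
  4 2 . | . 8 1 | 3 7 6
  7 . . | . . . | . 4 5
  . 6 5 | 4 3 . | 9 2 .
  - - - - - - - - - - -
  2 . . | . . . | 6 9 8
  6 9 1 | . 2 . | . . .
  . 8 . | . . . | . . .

Step 1. [r2c6∈{3,4,6,7,8,9}] r2c6 is the only open cell in row 2 admitting 3, so r2c6=3.
Step 2. [r3c2∈{7}] r3c2 is down to just 7, so r3c2=7.
Step 3. [r2c5∈{1,4,6,7,9}] in row 2, 7 fits only at r2c5 ⇒ r2c5=7.
Step 4. [r3c6∈{4,6,8}] r3c6 is the only open cell in box 2 admitting 4 ⇒ r3c6=4.
Step 5. [r2c8∈{1,8}] r2c8 is the only open cell in col 8 admitting 8 ⇒ r2c8=8.
Step 6. [r9c1∈{5}] r9c1's peers cover all but 5 ⇒ r9c1=5.
Step 7. [r9c9∈{1,2,3,4}] in col 9, 2 fits only at r9c9 ⇒ r9c9=2.
Step 8. [r7c2∈{3}] r7c2 has the single candidate 3. So r7c2=3.
Step 9. [r9c4∈{1,3,6,7,9}] across row 9, 3 lands solely at r9c4. So r9c4=3.
Step 10. [r4c4∈{5,9}] r4c4 is the only open cell in row 4 admitting 5. So r4c4=5.
Step 11. [r3c4∈{6,8}] in box 2, 6 fits only at r3c4, so r3c4=6.
Step 12. [r5c4∈{9}] r5c4 has the single candidate 9. So r5c4=9.
Step 13. [r6c6∈{7}] r6c6 is down to just 7, so r6c6=7.
Step 14. [r5c5∈{6}] r5c5 is down to just 6 ⇒ r5c5=6.
Step 15. [r5c7∈{1,8}] 8 has one home in col 7: r5c7, so r5c7=8.
Step 16. [r9c8∈{1}] r9c8's peers cover all but 1. So r9c8=1.
Step 17. [r2c7∈{1,4}] in col 7, 1 fits only at r2c7. So r2c7=1.
Step 18. [r2c3∈{6,9}] in row 2, 6 fits only at r2c3 ⇒ r2c3=6.
Step 19. [r9c6∈{6,9}] row 9 has a naked triple {4,7,9} across r9c3, r9c5, r9c7 ⇒ r9c6≠9.
Step 20. [r1c6∈{8,9}] col 6 places 9 nowhere but r1c6, so r1c6=9.
Step 21. [r1c5∈{1}] r1c5's peers cover all but 1. So r1c5=1.
Step 22. [r8c6∈{5,8}] r8c6 is the only open cell in col 6 admitting 8 ⇒ r8c6=8.
Step 23. [r7c5∈{4}] r7c5 is down to just 4. So r7c5=4.
Step 24. [r8c4∈{7}] r8c4 has the single candidate 7. So r8c4=7.
Step 25. [r8c7∈{4}] only 4 remains possible at r8c7. So r8c7=4.
Step 26. [r9c3∈{4,7}] in row 9, 4 fits only at r9c3, so r9c3=4.
Step 27. [r5c3∈{3}] nothing but 3 survives at r5c3, so r5c3=3.
Step 28. [r8c8∈{5}] only 5 remains possible at r8c8, so r8c8=5.
Step 29. [r7c4∈{1}] r7c4's peers cover all but 1. So r7c4=1.
Step 30. [r1c4∈{8}] nothing but 8 survives at r1c4, so r1c4=8.
Step 31. [r2c1∈{9}] nothing but 9 survives at r2c1. So r2c1=9.
Step 32. [r2c2∈{5}] only 5 remains possible at r2c2, so r2c2=5.
Step 33. [r7c6∈{5}] only 5 remains possible at r7c6. So r7c6=5.
Step 34. [r9c5∈{9}] nothing but 9 survives at r9c5, so r9c5=9.
Step 35. [r6c1∈{8}] nothing but 8 survives at r6c1 ⇒ r6c1=8.
Step 36. [r5c2∈{1}] nothing but 1 survives at r5c2. So r5c2=1.
Step 37. [r5c6∈{2}] r5c6's peers cover all but 2, so r5c6=2.
Step 38. [r7c3∈{7}] r7c3 has the single candidate 7 ⇒ r7c3=7.
Step 39. [r3c3∈{8}] r3c3's peers cover all but 8. So r3c3=8.
Step 40. [r4c3∈{9}] only 9 remains possible at r4c3 ⇒ r4c3=9.
Step 41. [r9c6∈{6}] r9c6 is down to just 6. So r9c6=6.
Step 42. [r3c7∈{2}] nothing but 2 survives at r3c7 ⇒ r3c7=2.
Step 43. [r8c9∈{3}] r8c9 has the single candidate 3, so r8c9=3.
Step 44. [r2c9∈{4}] r2c9 is down to just 4, so r2c9=4.
Step 45. [r6c9∈{1}] r6c9 has the single candidate 1, so r6c9=1.
Step 46. [r9c7∈{7}] nothing but 7 survives at r9c7 ⇒ r9c7=7.

Answer: 3 4 2 8 1 9 5 6 7 / 9 5 6 2 7 3 1 8 4 / 1 7 8 6 5 4 2 3 9 / 4 2 9 5 8 1 3 7 6 / 7 1 3 9 6 2 8 4 5 / 8 6 5 4 3 7 9 2 1 / 2 3 7 1 4 5 6 9 8 / 6 9 1 7 2 8 4 5 3 / 5 8 4 3 9 6 7 1 2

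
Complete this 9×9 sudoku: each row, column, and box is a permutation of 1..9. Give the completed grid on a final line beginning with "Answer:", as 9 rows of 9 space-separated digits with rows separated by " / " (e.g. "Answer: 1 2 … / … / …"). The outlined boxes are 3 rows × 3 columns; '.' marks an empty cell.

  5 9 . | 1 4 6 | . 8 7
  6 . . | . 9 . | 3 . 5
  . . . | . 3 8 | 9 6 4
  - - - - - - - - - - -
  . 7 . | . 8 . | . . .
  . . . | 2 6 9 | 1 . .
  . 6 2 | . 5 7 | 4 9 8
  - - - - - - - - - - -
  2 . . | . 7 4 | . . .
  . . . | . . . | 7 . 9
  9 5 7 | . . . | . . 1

Step 1. [r5c9∈{3}] r5c9's peers cover all but 3, so r5c9=3.
Step 2. [r3c3∈{1}] nothing but 1 survives at r3c3, so r3c3=1.
Step 3. [r8c6∈{1,2,3,5}] in col 6, 5 fits only at r8c6. So r8c6=5.
Step 4. [r6c4∈{3}] only 3 remains possible at r6c4 ⇒ r6c4=3.
Step 5. [r7c9∈{6}] r7c9's peers cover all but 6. So r7c9=6.
Step 6. [r8c3∈{3,4,6,8}] col 3 places 6 nowhere but r8c3. So r8c3=6.
Step 7. [r9c5∈{2}] r9c5 is down to just 2. So r9c5=2.
Step 8. [r8c8∈{2,3,4}] row 8 places 2 nowhere but r8c8, so r8c8=2.
Step 9. [r7c2∈{1,3,8}] r7c2 is the only open cell in row 7 admitting 1. So r7c2=1.
Step 10. [r4c8∈{5}] r4c8 is down to just 5. So r4c8=5.
Step 11. [r8c2∈{3,4,8}] col 2 places 3 nowhere but r8c2, so r8c2=3.
Step 12. [r7c3∈{8}] nothing but 8 survives at r7c3. So r7c3=8.
Step 13. [r4c1∈{1,3,4}] col 1 places 3 nowhere but r4c1 ⇒ r4c1=3.
Step 14. [r2c2∈{2,4,8}] r2c2 is the only open cell in row 2 admitting 8. So r2c2=8.
Step 15. [r5c2∈{4}] r5c2 has the single candidate 4 ⇒ r5c2=4.
Step 16. [r1c7∈{2}] r1c7 is down to just 2 ⇒ r1c7=2.
Step 17. [r2c4∈{7}] only 7 remains possible at r2c4. So r2c4=7.
Step 18. [r9c8∈{3,4}] row 9 places 4 nowhere but r9c8, so r9c8=4.
Step 19. [r9c7∈{8}] r9c7 has the single candidate 8 ⇒ r9c7=8.
Step 20. [r9c4∈{6}] r9c4 has the single candidate 6, so r9c4=6.
Step 21. [r7c8∈{3}] r7c8's peers cover all but 3 ⇒ r7c8=3.
Step 22. [r3c1∈{7}] only 7 remains possible at r3c1 ⇒ r3c1=7.
Step 23. [r7c4∈{9}] r7c4 has the single candidate 9 ⇒ r7c4=9.
Step 24. [r5c3∈{5}] only 5 remains possible at r5c3 ⇒ r5c3=5.
Step 25. [r8c1∈{4}] r8c1 is down to just 4. So r8c1=4.
Step 26. [r8c4∈{8}] r8c4 has the single candidate 8, so r8c4=8.
Step 27. [r5c8∈{7}] r5c8's peers cover all but 7, so r5c8=7.
Step 28. [r4c3∈{9}] r4c3 is down to just 9 ⇒ r4c3=9.
Step 29. [r5c1∈{8}] r5c1 has the single candidate 8, so r5c1=8.
Step 30. [r3c4∈{5}] r3c4 is down to just 5 ⇒ r3c4=5.
Step 31. [r2c3∈{4}] nothing but 4 survives at r2c3, so r2c3=4.
Step 32. [r4c7∈{6}] r4c7's peers cover all but 6. So r4c7=6.
Step 33. [r4c6∈{1}] only 1 remains possible at r4c6 ⇒ r4c6=1.
Step 34. [r6c1∈{1}] r6c1 has the single candidate 1. So r6c1=1.
Step 35. [r4c4∈{4}] r4c4's peers cover all but 4. So r4c4=4.
Step 36. [r1c3∈{3}] nothing but 3 survives at r1c3, so r1c3=3.
Step 37. [r3c2∈{2}] r3c2 is down to just 2 ⇒ r3c2=2.
Step 38. [r9c6∈{3}] r9c6's peers cover all but 3, so r9c6=3.
Step 39. [r4c9∈{2}] r4c9 is down to just 2. So r4c9=2.
Step 40. [r2c8∈{1}] r2c8 has the single candidate 1 ⇒ r2c8=1.
Step 41. [r2c6∈{2}] nothing but 2 survives at r2c6 ⇒ r2c6=2.
Step 42. [r7c7∈{5}] r7c7 is down to just 5. So r7c7=5.
Step 43. [r8c5∈{1}] r8c5's peers cover all but 1, so r8c5=1.

Answer: 5 9 3 1 4 6 2 8 7 / 6 8 4 7 9 2 3 1 5 / 7 2 1 5 3 8 9 6 4 / 3 7 9 4 8 1 6 5 2 / 8 4 5 2 6 9 1 7 3 / 1 6 2 3 5 7 4 9 8 / 2 1 8 9 7 4 5 3 6 / 4 3 6 8 1 5 7 2 9 / 9 5 7 6 2 3 8 4 1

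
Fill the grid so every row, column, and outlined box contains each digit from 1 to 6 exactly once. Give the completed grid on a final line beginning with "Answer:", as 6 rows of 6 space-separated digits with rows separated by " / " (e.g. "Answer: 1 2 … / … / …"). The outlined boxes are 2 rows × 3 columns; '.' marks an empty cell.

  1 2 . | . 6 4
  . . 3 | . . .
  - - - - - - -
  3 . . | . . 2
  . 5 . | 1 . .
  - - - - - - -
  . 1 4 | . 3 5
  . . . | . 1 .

Step 1. [r6c6∈{6}] only 6 remains possible at r6c6 ⇒ r6c6=6.
Step 2. [r3c4∈{4,5,6}] in col 4, 6 fits only at r3c4 ⇒ r3c4=6.
Step 3. [r5c4∈{2}] nothing but 2 survives at r5c4 ⇒ r5c4=2.
Step 4. [r3c2∈{4}] r3c2 has the single candidate 4, so r3c2=4.
Step 5. [r1c3∈{5}] r1c3's peers cover all but 5. So r1c3=5.
Step 6. [r6c3∈{2}] only 2 remains possible at r6c3, so r6c3=2.
Step 7. [r5c1∈{6}] r5c1 has the single candidate 6 ⇒ r5c1=6.
Step 8. [r3c5∈{5}] r3c5 is down to just 5, so r3c5=5.
Step 9. [r2c6∈{1}] r2c6 is down to just 1, so r2c6=1.
Step 10. [r6c2∈{3}] nothing but 3 survives at r6c2, so r6c2=3.
Step 11. [r6c1∈{5}] r6c1's peers cover all but 5, so r6c1=5.
Step 12. [r2c4∈{5}] r2c4 has the single candidate 5 ⇒ r2c4=5.
Step 13. [r4c1∈{2}] r4c1's peers cover all but 2 ⇒ r4c1=2.
Step 14. [r4c6∈{3}] r4c6 is down to just 3, so r4c6=3.
Step 15. [r2c1∈{4}] r2c1 is down to just 4, so r2c1=4.
Step 16. [r3c3∈{1}] r3c3's peers cover all but 1 ⇒ r3c3=1.
Step 17. [r1c4∈{3}] r1c4 is down to just 3 ⇒ r1c4=3.
Step 18. [r4c3∈{6}] only 6 remains possible at r4c3, so r4c3=6.
Step 19. [r2c5∈{2}] r2c5's peers cover all but 2 ⇒ r2c5=2.
Step 20. [r2c2∈{6}] r2c2 is down to just 6. So r2c2=6.
Step 21. [r6c4∈{4}] nothing but 4 survives at r6c4, so r6c4=4.
Step 22. [r4c5∈{4}] nothing but 4 survives at r4c5 ⇒ r4c5=4.

Answer: 1 2 5 3 6 4 / 4 6 3 5 2 1 / 3 4 1 6 5 2 / 2 5 6 1 4 3 / 6 1 4 2 3 5 / 5 3 2 4 1 6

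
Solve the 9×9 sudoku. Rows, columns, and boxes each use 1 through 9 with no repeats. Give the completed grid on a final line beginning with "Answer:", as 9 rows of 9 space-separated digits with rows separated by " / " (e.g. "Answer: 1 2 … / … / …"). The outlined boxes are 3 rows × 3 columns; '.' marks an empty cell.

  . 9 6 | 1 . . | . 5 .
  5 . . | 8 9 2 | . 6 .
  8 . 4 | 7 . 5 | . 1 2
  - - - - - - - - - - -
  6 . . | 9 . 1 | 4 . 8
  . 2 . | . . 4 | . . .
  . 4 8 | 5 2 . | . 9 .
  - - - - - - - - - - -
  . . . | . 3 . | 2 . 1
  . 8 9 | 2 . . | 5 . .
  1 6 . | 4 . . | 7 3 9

Step 1. [r2c7∈{3}] nothing but 3 survives at r2c7, so r2c7=3.
Step 2. [r4c5∈{7}] r4c5's peers cover all but 7 ⇒ r4c5=7.
Step 3. [r8c9∈{4,6}] r8c9 is the only open cell in box 9 admitting 6 ⇒ r8c9=6.
Step 4. [r5c3∈{1,3,5,7}] 1 has one home in box 4: r5c3. So r5c3=1.
Step 5. [r8c1∈{3,4,7}] in row 8, 3 fits only at r8c1 ⇒ r8c1=3.
Step 6. [r2c3∈{7}] only 7 remains possible at r2c3, so r2c3=7.
Step 7. [r7c6∈{6,7,8,9}] in row 7, 9 fits only at r7c6, so r7c6=9.
Step 8. [r6c6∈{3,6}] col 6 places 6 nowhere but r6c6 ⇒ r6c6=6.
Step 9. [r6c1∈{7}] r6c1 is down to just 7 ⇒ r6c1=7.
Step 10. [r7c3∈{5}] nothing but 5 survives at r7c3 ⇒ r7c3=5.
Step 11. [r1c9∈{4,7}] in row 1, 7 fits only at r1c9 ⇒ r1c9=7.
Step 12. [r5c5∈{8}] r5c5 is down to just 8 ⇒ r5c5=8.
Step 13. [r8c8∈{4}] r8c8 has the single candidate 4, so r8c8=4.
Step 14. [r5c4∈{3}] r5c4 is down to just 3. So r5c4=3.
Step 15. [r3c2∈{3}] r3c2 is down to just 3. So r3c2=3.
Step 16. [r1c1∈{2}] nothing but 2 survives at r1c1. So r1c1=2.
Step 17. [r1c5∈{4}] r1c5's peers cover all but 4. So r1c5=4.
Step 18. [r6c7∈{1}] nothing but 1 survives at r6c7 ⇒ r6c7=1.
Step 19. [r2c9∈{4}] r2c9 is down to just 4, so r2c9=4.
Step 20. [r4c2∈{5}] r4c2 is down to just 5 ⇒ r4c2=5.
Step 21. [r5c9∈{5}] only 5 remains possible at r5c9. So r5c9=5.
Step 22. [r4c8∈{2}] r4c8's peers cover all but 2, so r4c8=2.
Step 23. [r8c6∈{7}] r8c6's peers cover all but 7 ⇒ r8c6=7.
Step 24. [r1c6∈{3}] r1c6 has the single candidate 3, so r1c6=3.
Step 25. [r5c8∈{7}] r5c8's peers cover all but 7, so r5c8=7.
Step 26. [r1c7∈{8}] r1c7 is down to just 8 ⇒ r1c7=8.
Step 27. [r7c8∈{8}] nothing but 8 survives at r7c8. So r7c8=8.
Step 28. [r9c5∈{5}] r9c5 has the single candidate 5, so r9c5=5.
Step 29. [r8c5∈{1}] r8c5's peers cover all but 1 ⇒ r8c5=1.
Step 30. [r9c6∈{8}] only 8 remains possible at r9c6. So r9c6=8.
Step 31. [r3c7∈{9}] r3c7 is down to just 9, so r3c7=9.
Step 32. [r4c3∈{3}] r4c3 has the single candidate 3. So r4c3=3.
Step 33. [r7c4∈{6}] only 6 remains possible at r7c4, so r7c4=6.
Step 34. [r5c1∈{9}] only 9 remains possible at r5c1, so r5c1=9.
Step 35. [r2c2∈{1}] r2c2 is down to just 1, so r2c2=1.
Step 36. [r6c9∈{3}] nothing but 3 survives at r6c9 ⇒ r6c9=3.
Step 37. [r7c2∈{7}] r7c2 has the single candidate 7. So r7c2=7.
Step 38. [r7c1∈{4}] r7c1 has the single candidate 4, so r7c1=4.
Step 39. [r5c7∈{6}] r5c7 has the single candidate 6 ⇒ r5c7=6.
Step 40. [r9c3∈{2}] r9c3 is down to just 2 ⇒ r9c3=2.
Step 41. [r3c5∈{6}] r3c5 has the single candidate 6. So r3c5=6.

Answer: 2 9 6 1 4 3 8 5 7 / 5 1 7 8 9 2 3 6 4 / 8 3 4 7 6 5 9 1 2 / 6 5 3 9 7 1 4 2 8 / 9 2 1 3 8 4 6 7 5 / 7 4 8 5 2 6 1 9 3 / 4 7 5 6 3 9 2 8 1 / 3 8 9 2 1 7 5 4 6 / 1 6 2 4 5 8 7 3 9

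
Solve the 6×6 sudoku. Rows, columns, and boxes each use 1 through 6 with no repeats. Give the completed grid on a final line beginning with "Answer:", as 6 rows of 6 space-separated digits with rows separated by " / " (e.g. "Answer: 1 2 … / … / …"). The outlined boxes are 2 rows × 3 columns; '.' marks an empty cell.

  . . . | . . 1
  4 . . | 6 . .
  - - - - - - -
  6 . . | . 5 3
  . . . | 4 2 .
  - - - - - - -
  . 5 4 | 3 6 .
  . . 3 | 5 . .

Step 1. [r1c4∈{2}] nothing but 2 survives at r1c4. So r1c4=2.
Step 2. [r5c1∈{1,2}] 1 has one home in row 5: r5c1. So r5c1=1.
Step 3. [r3c2∈{1,2,4}] 4 has one home in row 3: r3c2, so r3c2=4.
Step 4. [r6c2∈{2,6}] row 6 places 6 nowhere but r6c2, so r6c2=6.
Step 5. [r1c2∈{3}] nothing but 3 survives at r1c2, so r1c2=3.
Step 6. [r4c2∈{1}] nothing but 1 survives at r4c2, so r4c2=1.
Step 7. [r1c1∈{5}] r1c1 is down to just 5. So r1c1=5.
Step 8. [r6c6∈{2,4}] col 6 places 4 nowhere but r6c6 ⇒ r6c6=4.
Step 9. [r2c2∈{2}] r2c2's peers cover all but 2 ⇒ r2c2=2.
Step 10. [r4c3∈{5}] r4c3 has the single candidate 5, so r4c3=5.
Step 11. [r1c3∈{6}] nothing but 6 survives at r1c3. So r1c3=6.
Step 12. [r2c3∈{1}] only 1 remains possible at r2c3 ⇒ r2c3=1.
Step 13. [r4c1∈{3}] r4c1 is down to just 3 ⇒ r4c1=3.
Step 14. [r5c6∈{2}] r5c6 is down to just 2 ⇒ r5c6=2.
Step 15. [r1c5∈{4}] nothing but 4 survives at r1c5, so r1c5=4.
Step 16. [r4c6∈{6}] r4c6's peers cover all but 6 ⇒ r4c6=6.
Step 17. [r6c1∈{2}] r6c1 has the single candidate 2. So r6c1=2.
Step 18. [r3c4∈{1}] r3c4 is down to just 1 ⇒ r3c4=1.
Step 19. [r3c3∈{2}] only 2 remains possible at r3c3. So r3c3=2.
Step 20. [r6c5∈{1}] r6c5 has the single candidate 1, so r6c5=1.
Step 21. [r2c5∈{3}] only 3 remains possible at r2c5. So r2c5=3.
Step 22. [r2c6∈{5}] r2c6's peers cover all but 5, so r2c6=5.

Answer: 5 3 6 2 4 1 / 4 2 1 6 3 5 / 6 4 2 1 5 3 / 3 1 5 4 2 6 / 1 5 4 3 6 2 / 2 6 3 5 1 4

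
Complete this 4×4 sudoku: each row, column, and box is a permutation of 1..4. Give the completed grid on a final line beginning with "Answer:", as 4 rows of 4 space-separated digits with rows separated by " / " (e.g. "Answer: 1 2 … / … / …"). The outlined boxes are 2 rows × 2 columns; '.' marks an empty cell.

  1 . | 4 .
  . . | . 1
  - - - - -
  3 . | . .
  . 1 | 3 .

Step 1. [r2c3∈{2}] only 2 remains possible at r2c3. So r2c3=2.
Step 2. [r4c1∈{2,4}] 2 has one home in col 1: r4c1. So r4c1=2.
Step 3. [r3c2∈{4}] r3c2 has the single candidate 4 ⇒ r3c2=4.
Step 4. [r1c2∈{2,3}] across row 1, 2 lands solely at r1c2, so r1c2=2.
Step 5. [r3c4∈{2}] r3c4 is down to just 2, so r3c4=2.
Step 6. [r4c4∈{4}] only 4 remains possible at r4c4 ⇒ r4c4=4.
Step 7. [r2c1∈{4}] only 4 remains possible at r2c1. So r2c1=4.
Step 8. [r1c4∈{3}] r1c4's peers cover all but 3. So r1c4=3.
Step 9. [r2c2∈{3}] r2c2 is down to just 3, so r2c2=3.
Step 10. [r3c3∈{1}] r3c3's peers cover all but 1, so r3c3=1.

Answer: 1 2 4 3 / 4 3 2 1 / 3 4 1 2 / 2 1 3 4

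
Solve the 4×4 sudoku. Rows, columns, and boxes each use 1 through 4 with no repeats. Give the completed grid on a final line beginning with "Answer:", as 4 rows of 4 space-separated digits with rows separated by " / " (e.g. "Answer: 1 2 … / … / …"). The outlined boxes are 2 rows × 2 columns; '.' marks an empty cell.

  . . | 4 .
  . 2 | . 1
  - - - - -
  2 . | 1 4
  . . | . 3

Step 1. [r4c2∈{1,4}] in col 2, 4 fits only at r4c2 ⇒ r4c2=4.
Step 2. [r1c2∈{1,3}] 1 has one home in col 2: r1c2, so r1c2=1.
Step 3. [r2c1∈{3,4}] row 2 places 4 nowhere but r2c1 ⇒ r2c1=4.
Step 4. [r1c4∈{2}] r1c4 has the single candidate 2 ⇒ r1c4=2.
Step 5. [r1c1∈{3}] r1c1 has the single candidate 3, so r1c1=3.
Step 6. [r2c3∈{3}] r2c3 has the single candidate 3, so r2c3=3.
Step 7. [r4c1∈{1}] nothing but 1 survives at r4c1 ⇒ r4c1=1.
Step 8. [r4c3∈{2}] r4c3 is down to just 2. So r4c3=2.
Step 9. [r3c2∈{3}] only 3 remains possible at r3c2 ⇒ r3c2=3.

Answer: 3 1 4 2 / 4 2 3 1 / 2 3 1 4 / 1 4 2 3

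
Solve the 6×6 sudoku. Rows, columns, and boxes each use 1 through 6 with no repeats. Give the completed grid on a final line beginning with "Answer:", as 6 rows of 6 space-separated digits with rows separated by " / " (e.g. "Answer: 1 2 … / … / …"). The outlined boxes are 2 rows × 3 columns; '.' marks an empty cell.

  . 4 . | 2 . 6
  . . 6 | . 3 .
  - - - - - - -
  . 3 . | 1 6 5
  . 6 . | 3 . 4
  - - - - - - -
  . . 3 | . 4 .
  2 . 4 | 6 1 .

Step 1. [r6c2∈{5}] r6c2 has the single candidate 5, so r6c2=5.
Step 2. [r1c5∈{5}] r1c5 is down to just 5. So r1c5=5.
Step 3. [r1c3∈{1}] only 1 remains possible at r1c3. So r1c3=1.
Step 4. [r4c1∈{1,5}] across row 4, 1 lands solely at r4c1, so r4c1=1.
Step 5. [r4c3∈{2,5}] across row 4, 5 lands solely at r4c3. So r4c3=5.
Step 6. [r3c3∈{2}] nothing but 2 survives at r3c3. So r3c3=2.
Step 7. [r5c6∈{2}] only 2 remains possible at r5c6 ⇒ r5c6=2.
Step 8. [r5c1∈{6}] r5c1's peers cover all but 6 ⇒ r5c1=6.
Step 9. [r6c6∈{3}] nothing but 3 survives at r6c6, so r6c6=3.
Step 10. [r4c5∈{2}] r4c5 is down to just 2, so r4c5=2.
Step 11. [r1c1∈{3}] r1c1 has the single candidate 3, so r1c1=3.
Step 12. [r2c2∈{2}] nothing but 2 survives at r2c2. So r2c2=2.
Step 13. [r5c2∈{1}] r5c2's peers cover all but 1, so r5c2=1.
Step 14. [r5c4∈{5}] r5c4 has the single candidate 5. So r5c4=5.
Step 15. [r3c1∈{4}] nothing but 4 survives at r3c1. So r3c1=4.
Step 16. [r2c6∈{1}] only 1 remains possible at r2c6 ⇒ r2c6=1.
Step 17. [r2c1∈{5}] r2c1 is down to just 5 ⇒ r2c1=5.
Step 18. [r2c4∈{4}] r2c4 has the single candidate 4. So r2c4=4.

Answer: 3 4 1 2 5 6 / 5 2 6 4 3 1 / 4 3 2 1 6 5 / 1 6 5 3 2 4 / 6 1 3 5 4 2 / 2 5 4 6 1 3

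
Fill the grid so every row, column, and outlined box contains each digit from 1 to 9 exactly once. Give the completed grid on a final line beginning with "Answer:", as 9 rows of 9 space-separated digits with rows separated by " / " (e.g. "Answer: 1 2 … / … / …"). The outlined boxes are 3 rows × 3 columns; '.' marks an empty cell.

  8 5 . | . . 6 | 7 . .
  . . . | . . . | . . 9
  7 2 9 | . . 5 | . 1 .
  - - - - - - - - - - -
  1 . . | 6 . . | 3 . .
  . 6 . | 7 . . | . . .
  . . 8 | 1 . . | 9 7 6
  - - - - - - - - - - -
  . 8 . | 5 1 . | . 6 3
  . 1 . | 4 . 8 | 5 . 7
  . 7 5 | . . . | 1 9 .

Step 1. [r8c8∈{2}] only 2 remains possible at r8c8, so r8c8=2.
Step 2. [r7c7∈{4}] r7c7 has the single candidate 4, so r7c7=4.
Step 3. [r9c1∈{2,3,4,6}] 4 has one home in row 9: r9c1. So r9c1=4.
Step 4. [r2c5∈{2,3,4,7,8}] in col 5, 7 fits only at r2c5. So r2c5=7.
Step 5. [r2c8∈{3,4,5,8}] in row 2, 5 fits only at r2c8 ⇒ r2c8=5.
Step 6. [r5c9∈{1,2,4,5,8}] 1 has one home in row 5: r5c9, so r5c9=1.
Step 7. [r4c2∈{4,9}] in col 2, 9 fits only at r4c2. So r4c2=9.
Step 8. [r4c9∈{2,4,5,8}] r4c9 is the only open cell in col 9 admitting 5, so r4c9=5.
Step 9. [r5c7∈{2,8}] box 6 places 2 nowhere but r5c7, so r5c7=2.
Step 10. [r2c6∈{1,2,3,4}] across col 6, 1 lands solely at r2c6. So r2c6=1.
Step 11. [r2c4∈{2,3,8}] across row 2, 2 lands solely at r2c4. So r2c4=2.
Step 12. [r9c4∈{3}] nothing but 3 survives at r9c4, so r9c4=3.
Step 13. [r3c5∈{3,4,8}] 3 has one home in row 3: r3c5, so r3c5=3.
Step 14. [r1c5∈{4,9}] r1c5 is the only open cell in box 2 admitting 4, so r1c5=4.
Step 15. [r9c6∈{2}] r9c6 is down to just 2 ⇒ r9c6=2.
Step 16. [r4c6∈{4}] r4c6 has the single candidate 4, so r4c6=4.
Step 17. [r2c7∈{6,8}] row 2 places 8 nowhere but r2c7 ⇒ r2c7=8.
Step 18. [r6c2∈{3,4}] 4 has one home in row 6: r6c2, so r6c2=4.
Step 19. [r5c3∈{3}] r5c3 has the single candidate 3 ⇒ r5c3=3.
Step 20. [r8c3∈{6}] nothing but 6 survives at r8c3. So r8c3=6.
Step 21. [r8c5∈{9}] r8c5 has the single candidate 9. So r8c5=9.
Step 22. [r5c1∈{5}] only 5 remains possible at r5c1 ⇒ r5c1=5.
Step 23. [r6c1∈{2}] nothing but 2 survives at r6c1 ⇒ r6c1=2.
Step 24. [r5c5∈{8}] r5c5 is down to just 8, so r5c5=8.
Step 25. [r2c2∈{3}] only 3 remains possible at r2c2 ⇒ r2c2=3.
Step 26. [r1c9∈{2}] r1c9 is down to just 2. So r1c9=2.
Step 27. [r2c3∈{4}] r2c3 has the single candidate 4. So r2c3=4.
Step 28. [r3c7∈{6}] r3c7 is down to just 6 ⇒ r3c7=6.
Step 29. [r9c5∈{6}] only 6 remains possible at r9c5 ⇒ r9c5=6.
Step 30. [r4c5∈{2}] only 2 remains possible at r4c5, so r4c5=2.
Step 31. [r4c3∈{7}] only 7 remains possible at r4c3, so r4c3=7.
Step 32. [r5c6∈{9}] only 9 remains possible at r5c6, so r5c6=9.
Step 33. [r7c1∈{9}] nothing but 9 survives at r7c1, so r7c1=9.
Step 34. [r4c8∈{8}] r4c8 is down to just 8. So r4c8=8.
Step 35. [r3c4∈{8}] r3c4 has the single candidate 8, so r3c4=8.
Step 36. [r2c1∈{6}] only 6 remains possible at r2c1 ⇒ r2c1=6.
Step 37. [r6c6∈{3}] only 3 remains possible at r6c6 ⇒ r6c6=3.
Step 38. [r6c5∈{5}] r6c5 is down to just 5. So r6c5=5.
Step 39. [r3c9∈{4}] r3c9 has the single candidate 4 ⇒ r3c9=4.
Step 40. [r7c3∈{2}] only 2 remains possible at r7c3. So r7c3=2.
Step 41. [r9c9∈{8}] r9c9 is down to just 8, so r9c9=8.
Step 42. [r8c1∈{3}] r8c1's peers cover all but 3. So r8c1=3.
Step 43. [r5c8∈{4}] r5c8 is down to just 4, so r5c8=4.
Step 44. [r1c3∈{1}] only 1 remains possible at r1c3. So r1c3=1.
Step 45. [r1c4∈{9}] only 9 remains possible at r1c4, so r1c4=9.
Step 46. [r1c8∈{3}] r1c8 is down to just 3, so r1c8=3.
Step 47. [r7c6∈{7}] r7c6's peers cover all but 7. So r7c6=7.

Answer: 8 5 1 9 4 6 7 3 2 / 6 3 4 2 7 1 8 5 9 / 7 2 9 8 3 5 6 1 4 / 1 9 7 6 2 4 3 8 5 / 5 6 3 7 8 9 2 4 1 / 2 4 8 1 5 3 9 7 6 / 9 8 2 5 1 7 4 6 3 / 3 1 6 4 9 8 5 2 7 / 4 7 5 3 6 2 1 9 8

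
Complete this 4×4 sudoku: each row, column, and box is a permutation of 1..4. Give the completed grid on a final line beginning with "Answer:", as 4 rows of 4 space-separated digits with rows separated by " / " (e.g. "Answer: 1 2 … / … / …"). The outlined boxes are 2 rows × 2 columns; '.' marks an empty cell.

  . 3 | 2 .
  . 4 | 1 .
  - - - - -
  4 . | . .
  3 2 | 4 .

Step 1. [r3c4∈{1,2,3}] 2 has one home in row 3: r3c4 ⇒ r3c4=2.
Step 2. [r1c1∈{1}] r1c1's peers cover all but 1, so r1c1=1.
Step 3. [r3c3∈{3}] r3c3 is down to just 3 ⇒ r3c3=3.
Step 4. [r2c1∈{2}] only 2 remains possible at r2c1 ⇒ r2c1=2.
Step 5. [r2c4∈{3}] nothing but 3 survives at r2c4, so r2c4=3.
Step 6. [r3c2∈{1}] r3c2 has the single candidate 1. So r3c2=1.
Step 7. [r1c4∈{4}] only 4 remains possible at r1c4, so r1c4=4.
Step 8. [r4c4∈{1}] nothing but 1 survives at r4c4, so r4c4=1.

Answer: 1 3 2 4 / 2 4 1 3 / 4 1 3 2 / 3 2 4 1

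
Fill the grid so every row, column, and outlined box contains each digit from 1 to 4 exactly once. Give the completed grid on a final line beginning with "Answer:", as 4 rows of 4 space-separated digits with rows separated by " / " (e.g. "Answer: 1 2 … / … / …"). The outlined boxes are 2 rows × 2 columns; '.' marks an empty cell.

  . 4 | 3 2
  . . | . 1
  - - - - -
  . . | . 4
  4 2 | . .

Step 1. [r3c2∈{1,3}] r3c2 is the only open cell in col 2 admitting 1 ⇒ r3c2=1.
Step 2. [r3c1∈{3}] nothing but 3 survives at r3c1 ⇒ r3c1=3.
Step 3. [r1c1∈{1}] only 1 remains possible at r1c1, so r1c1=1.
Step 4. [r2c3∈{4}] r2c3 has the single candidate 4, so r2c3=4.
Step 5. [r4c3∈{1}] only 1 remains possible at r4c3, so r4c3=1.
Step 6. [r2c2∈{3}] only 3 remains possible at r2c2 ⇒ r2c2=3.
Step 7. [r2c1∈{2}] only 2 remains possible at r2c1. So r2c1=2.
Step 8. [r3c3∈{2}] r3c3 is down to just 2. So r3c3=2.
Step 9. [r4c4∈{3}] only 3 remains possible at r4c4. So r4c4=3.

Answer: 1 4 3 2 / 2 3 4 1 / 3 1 2 4 / 4 2 1 3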